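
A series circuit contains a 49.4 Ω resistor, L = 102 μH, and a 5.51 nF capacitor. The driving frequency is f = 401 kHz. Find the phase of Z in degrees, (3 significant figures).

75.0°

ω = 2πf = 2.52e+06 rad/s
X_L = ωL = 257 Ω
X_C = 1/(ωC) = 72.0 Ω
Net reactance X = X_L − X_C = 185 Ω
Z = 49.4 + j185 Ω
|Z| = √(49.4² + 185²) = 191 Ω
∠Z = arctan(185/49.4) = 75.0°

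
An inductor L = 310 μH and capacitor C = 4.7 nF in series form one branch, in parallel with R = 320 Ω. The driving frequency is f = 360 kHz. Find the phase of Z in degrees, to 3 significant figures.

ω = 2πf = 2.262e+06 rad/s
X_L = ωL = 701 Ω
X_C = 1/(ωC) = 94.1 Ω
Branch 1: Z₁ = R = 320 Ω
Branch 2 (series LC): Z₂ = j(X_L − X_C) = j607 Ω
Parallel: Z = Z₁Z₂/(Z₁+Z₂), |Z| = 283 Ω, ∠Z = 27.8°

27.8°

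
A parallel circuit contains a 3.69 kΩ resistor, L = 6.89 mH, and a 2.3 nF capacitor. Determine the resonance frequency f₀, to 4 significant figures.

39.98 kHz

ω₀ = 1/√(LC) = 1/√(0.00689 × 2.3e-09) = 251200 rad/s
f₀ = ω₀/(2π) = 39.98 kHz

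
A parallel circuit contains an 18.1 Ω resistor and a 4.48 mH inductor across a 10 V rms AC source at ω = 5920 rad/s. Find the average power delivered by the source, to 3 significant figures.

5.52 W

X_L = ωL = 26.5 Ω
Parallel: admittances add. Y = 1/R + 1/(jωL)
Y = (0.0552 − j0.0377) S
|Y| = 0.0669 S → |Z| = 1/|Y| = 15.0 Ω, ∠Z = −∠Y = 34.3°
I = V/|Z| = 669 mA
P = VI cos φ = 10 × 0.669 × cos(34.3°) = 5.52 W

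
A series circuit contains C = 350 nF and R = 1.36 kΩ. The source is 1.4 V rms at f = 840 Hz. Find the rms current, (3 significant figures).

956 μA

ω = 2πf = 5278 rad/s
X_C = 1/(ωC) = 541 Ω
Z = 1360 − j541 Ω
|Z| = √(1360² + 541²) = 1460 Ω
I = V/|Z| = 1.4/1460 = 956 μA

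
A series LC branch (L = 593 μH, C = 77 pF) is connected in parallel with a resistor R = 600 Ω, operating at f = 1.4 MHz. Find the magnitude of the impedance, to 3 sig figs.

592 Ω

ω = 2πf = 8.796e+06 rad/s
X_L = ωL = 5220 Ω
X_C = 1/(ωC) = 1480 Ω
Branch 1: Z₁ = R = 600 Ω
Branch 2 (series LC): Z₂ = j(X_L − X_C) = j3740 Ω
Parallel: Z = Z₁Z₂/(Z₁+Z₂), |Z| = 592 Ω, ∠Z = 9.11°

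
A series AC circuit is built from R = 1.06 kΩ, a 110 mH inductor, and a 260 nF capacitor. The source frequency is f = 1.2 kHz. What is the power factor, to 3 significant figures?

0.958

ω = 2πf = 7540 rad/s
X_L = ωL = 829 Ω
X_C = 1/(ωC) = 510 Ω
Net reactance X = X_L − X_C = 319 Ω
Z = 1060 + j319 Ω
|Z| = √(1060² + 319²) = 1110 Ω
∠Z = arctan(319/1060) = 16.8°
cos φ = cos(16.8°) = 0.958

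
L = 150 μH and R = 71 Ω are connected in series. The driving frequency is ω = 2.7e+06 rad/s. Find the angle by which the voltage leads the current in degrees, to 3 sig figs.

80.1°

X_L = ωL = 405 Ω
Z = 71.0 + j405 Ω
|Z| = √(71.0² + 405²) = 411 Ω
∠Z = arctan(405/71.0) = 80.1°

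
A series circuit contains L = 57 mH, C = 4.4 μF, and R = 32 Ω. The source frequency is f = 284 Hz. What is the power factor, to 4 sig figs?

0.7802

ω = 2πf = 1784 rad/s
X_L = ωL = 101.7 Ω
X_C = 1/(ωC) = 127.4 Ω
Net reactance X = X_L − X_C = -25.65 Ω
Z = 32.00 − j25.65 Ω
|Z| = √(32.00² + 25.65²) = 41.01 Ω
∠Z = arctan(-25.65/32.00) = -38.72°
cos φ = cos(-38.72°) = 0.7802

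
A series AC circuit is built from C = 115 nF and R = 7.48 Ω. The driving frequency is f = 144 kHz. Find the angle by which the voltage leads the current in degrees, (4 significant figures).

-52.11°

ω = 2πf = 904800 rad/s
X_C = 1/(ωC) = 9.611 Ω
Z = 7.480 − j9.611 Ω
|Z| = √(7.480² + 9.611²) = 12.18 Ω
∠Z = arctan(-9.611/7.480) = -52.11°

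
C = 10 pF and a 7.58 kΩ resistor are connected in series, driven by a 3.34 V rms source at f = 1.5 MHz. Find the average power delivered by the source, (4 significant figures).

ω = 2πf = 9.425e+06 rad/s
X_C = 1/(ωC) = 10610 Ω
Z = 7580 − j10610 Ω
|Z| = √(7580² + 10610²) = 13040 Ω
∠Z = arctan(-10610/7580) = -54.46°
I = V/|Z| = 256.1 μA
P = VI cos φ = 3.34 × 0.0002561 × cos(-54.46°) = 497.3 μW

497.3 μW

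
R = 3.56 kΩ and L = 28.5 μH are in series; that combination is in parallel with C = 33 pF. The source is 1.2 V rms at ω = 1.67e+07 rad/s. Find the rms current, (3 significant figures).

700 μA

X_L = ωL = 476 Ω
X_C = 1/(ωC) = 1810 Ω
Branch 1 (R+jX_L): Z₁ = 3560 + j476 Ω, |Z₁| = 3590 Ω
Branch 2 (−jX_C): Z₂ = −j1810 Ω
Parallel: Z = Z₁Z₂/(Z₁+Z₂), |Z| = 1710 Ω, ∠Z = -61.8°
I = V/|Z| = 1.2/1710 = 700 μA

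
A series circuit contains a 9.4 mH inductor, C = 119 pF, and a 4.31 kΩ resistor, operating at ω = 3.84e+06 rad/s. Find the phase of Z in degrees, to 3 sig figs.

82.8°

X_L = ωL = 36100 Ω
X_C = 1/(ωC) = 2190 Ω
Net reactance X = X_L − X_C = 33900 Ω
Z = 4310 + j33900 Ω
|Z| = √(4310² + 33900²) = 34200 Ω
∠Z = arctan(33900/4310) = 82.8°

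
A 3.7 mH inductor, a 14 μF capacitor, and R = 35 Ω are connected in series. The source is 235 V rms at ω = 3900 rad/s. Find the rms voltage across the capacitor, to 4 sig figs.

X_L = ωL = 14.43 Ω
X_C = 1/(ωC) = 18.32 Ω
Net reactance X = X_L − X_C = -3.885 Ω
Z = 35.00 − j3.885 Ω
|Z| = √(35.00² + 3.885²) = 35.21 Ω
I = V/|Z| = 6.673 A
V_C = I·|Z_C| = 6.673 × 18.32 = 122.2 V

122.2 V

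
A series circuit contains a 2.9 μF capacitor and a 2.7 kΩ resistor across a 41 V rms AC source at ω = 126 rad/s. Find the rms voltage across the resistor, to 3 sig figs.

X_C = 1/(ωC) = 2740 Ω
Z = 2700 − j2740 Ω
|Z| = √(2700² + 2740²) = 3840 Ω
I = V/|Z| = 10.7 mA
V_R = I·|Z_R| = 0.0107 × 2700 = 28.8 V

28.8 V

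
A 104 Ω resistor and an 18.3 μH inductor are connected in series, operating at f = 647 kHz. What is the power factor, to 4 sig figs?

ω = 2πf = 4.065e+06 rad/s
X_L = ωL = 74.39 Ω
Z = 104.0 + j74.39 Ω
|Z| = √(104.0² + 74.39²) = 127.9 Ω
∠Z = arctan(74.39/104.0) = 35.58°
cos φ = cos(35.58°) = 0.8133

0.8133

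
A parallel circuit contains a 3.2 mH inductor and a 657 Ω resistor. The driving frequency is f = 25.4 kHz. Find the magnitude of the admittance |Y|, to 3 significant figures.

ω = 2πf = 159600 rad/s
X_L = ωL = 511 Ω
Parallel: admittances add. Y = 1/R + 1/(jωL)
Y = (0.00152 − j0.00196) S
|Y| = 0.00248 S → |Z| = 1/|Y| = 403 Ω, ∠Z = −∠Y = 52.1°

2.48 mS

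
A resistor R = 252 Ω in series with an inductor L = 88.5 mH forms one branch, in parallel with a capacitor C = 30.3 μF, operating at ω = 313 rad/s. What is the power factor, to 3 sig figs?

X_L = ωL = 27.7 Ω
X_C = 1/(ωC) = 105 Ω
Branch 1 (R+jX_L): Z₁ = 252 + j27.7 Ω, |Z₁| = 254 Ω
Branch 2 (−jX_C): Z₂ = −j105 Ω
Parallel: Z = Z₁Z₂/(Z₁+Z₂), |Z| = 101 Ω, ∠Z = -66.6°
cos φ = cos(-66.6°) = 0.397

0.397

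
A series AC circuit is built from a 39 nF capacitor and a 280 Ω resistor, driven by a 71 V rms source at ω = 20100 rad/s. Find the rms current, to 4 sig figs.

X_C = 1/(ωC) = 1276 Ω
Z = 280.0 − j1276 Ω
|Z| = √(280.0² + 1276²) = 1306 Ω
I = V/|Z| = 71/1306 = 54.36 mA

54.36 mA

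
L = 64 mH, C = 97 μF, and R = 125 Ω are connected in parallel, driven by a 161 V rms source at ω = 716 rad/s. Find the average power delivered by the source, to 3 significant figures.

207 W

X_L = ωL = 45.8 Ω
X_C = 1/(ωC) = 14.4 Ω
Parallel: admittances add. Y = 1/R + 1/(jωL) + jωC
Y = (0.00800 + j0.0476) S
|Y| = 0.0483 S → |Z| = 1/|Y| = 20.7 Ω, ∠Z = −∠Y = -80.5°
I = V/|Z| = 7.78 A
P = VI cos φ = 161 × 7.78 × cos(-80.5°) = 207 W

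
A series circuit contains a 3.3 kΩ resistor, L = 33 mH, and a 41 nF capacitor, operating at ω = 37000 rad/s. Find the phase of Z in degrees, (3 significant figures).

9.66°

X_L = ωL = 1220 Ω
X_C = 1/(ωC) = 659 Ω
Net reactance X = X_L − X_C = 562 Ω
Z = 3300 + j562 Ω
|Z| = √(3300² + 562²) = 3350 Ω
∠Z = arctan(562/3300) = 9.66°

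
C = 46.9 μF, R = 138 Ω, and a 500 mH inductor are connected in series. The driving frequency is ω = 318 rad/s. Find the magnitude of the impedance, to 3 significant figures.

X_L = ωL = 159 Ω
X_C = 1/(ωC) = 67.1 Ω
Net reactance X = X_L − X_C = 91.9 Ω
Z = 138 + j91.9 Ω
|Z| = √(138² + 91.9²) = 166 Ω

166 Ω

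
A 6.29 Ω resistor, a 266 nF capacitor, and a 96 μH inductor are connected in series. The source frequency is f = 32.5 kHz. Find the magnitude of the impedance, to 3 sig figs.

ω = 2πf = 204200 rad/s
X_L = ωL = 19.6 Ω
X_C = 1/(ωC) = 18.4 Ω
Net reactance X = X_L − X_C = 1.19 Ω
Z = 6.29 + j1.19 Ω
|Z| = √(6.29² + 1.19²) = 6.40 Ω

6.40 Ω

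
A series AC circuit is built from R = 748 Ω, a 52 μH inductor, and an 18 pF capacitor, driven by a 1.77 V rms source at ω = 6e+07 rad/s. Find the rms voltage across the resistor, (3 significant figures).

0.571 V

X_L = ωL = 3120 Ω
X_C = 1/(ωC) = 926 Ω
Net reactance X = X_L − X_C = 2190 Ω
Z = 748 + j2190 Ω
|Z| = √(748² + 2190²) = 2320 Ω
I = V/|Z| = 764 μA
V_R = I·|Z_R| = 0.000764 × 748 = 0.571 V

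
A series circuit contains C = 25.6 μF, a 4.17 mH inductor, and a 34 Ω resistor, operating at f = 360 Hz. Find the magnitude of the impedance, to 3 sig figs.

34.9 Ω

ω = 2πf = 2262 rad/s
X_L = ωL = 9.43 Ω
X_C = 1/(ωC) = 17.3 Ω
Net reactance X = X_L − X_C = -7.84 Ω
Z = 34.0 − j7.84 Ω
|Z| = √(34.0² + 7.84²) = 34.9 Ω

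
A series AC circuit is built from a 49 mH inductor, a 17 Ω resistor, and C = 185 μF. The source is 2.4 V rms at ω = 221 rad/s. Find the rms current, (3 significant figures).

X_L = ωL = 10.8 Ω
X_C = 1/(ωC) = 24.5 Ω
Net reactance X = X_L − X_C = -13.6 Ω
Z = 17.0 − j13.6 Ω
|Z| = √(17.0² + 13.6²) = 21.8 Ω
I = V/|Z| = 2.4/21.8 = 110 mA

110 mA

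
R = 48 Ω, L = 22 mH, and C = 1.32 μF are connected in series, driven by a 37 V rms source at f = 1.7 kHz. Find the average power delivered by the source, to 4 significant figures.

ω = 2πf = 10680 rad/s
X_L = ωL = 235.0 Ω
X_C = 1/(ωC) = 70.92 Ω
Net reactance X = X_L − X_C = 164.1 Ω
Z = 48.00 + j164.1 Ω
|Z| = √(48.00² + 164.1²) = 170.9 Ω
∠Z = arctan(164.1/48.00) = 73.69°
I = V/|Z| = 216.4 mA
P = VI cos φ = 37 × 0.2164 × cos(73.69°) = 2.249 W

2.249 W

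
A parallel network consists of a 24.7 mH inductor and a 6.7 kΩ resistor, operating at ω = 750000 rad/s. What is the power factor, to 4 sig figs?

0.9404

X_L = ωL = 18520 Ω
Parallel: admittances add. Y = 1/R + 1/(jωL)
Y = (0.0001493 − j5.398e-05) S
|Y| = 0.0001587 S → |Z| = 1/|Y| = 6301 Ω, ∠Z = −∠Y = 19.88°
cos φ = cos(19.88°) = 0.9404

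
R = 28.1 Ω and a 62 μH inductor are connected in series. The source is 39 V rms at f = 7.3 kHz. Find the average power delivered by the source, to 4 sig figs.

53.58 W

ω = 2πf = 45870 rad/s
X_L = ωL = 2.844 Ω
Z = 28.10 + j2.844 Ω
|Z| = √(28.10² + 2.844²) = 28.24 Ω
∠Z = arctan(2.844/28.10) = 5.779°
I = V/|Z| = 1.381 A
P = VI cos φ = 39 × 1.381 × cos(5.779°) = 53.58 W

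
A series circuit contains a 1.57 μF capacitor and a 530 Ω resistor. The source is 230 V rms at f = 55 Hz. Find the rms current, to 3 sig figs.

ω = 2πf = 345.6 rad/s
X_C = 1/(ωC) = 1840 Ω
Z = 530 − j1840 Ω
|Z| = √(530² + 1840²) = 1920 Ω
I = V/|Z| = 230/1920 = 120 mA

120 mA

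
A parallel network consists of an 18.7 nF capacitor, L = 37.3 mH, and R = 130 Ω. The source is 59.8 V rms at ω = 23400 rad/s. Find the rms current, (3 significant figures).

X_L = ωL = 873 Ω
X_C = 1/(ωC) = 2290 Ω
Parallel: admittances add. Y = 1/R + 1/(jωL) + jωC
Y = (0.00769 − j0.000708) S
|Y| = 0.00772 S → |Z| = 1/|Y| = 129 Ω, ∠Z = −∠Y = 5.26°
I = V/|Z| = 59.8/129 = 462 mA

462 mA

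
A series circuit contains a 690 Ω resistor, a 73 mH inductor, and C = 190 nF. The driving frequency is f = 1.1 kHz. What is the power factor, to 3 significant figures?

0.937

ω = 2πf = 6912 rad/s
X_L = ωL = 505 Ω
X_C = 1/(ωC) = 762 Ω
Net reactance X = X_L − X_C = -257 Ω
Z = 690 − j257 Ω
|Z| = √(690² + 257²) = 736 Ω
∠Z = arctan(-257/690) = -20.4°
cos φ = cos(-20.4°) = 0.937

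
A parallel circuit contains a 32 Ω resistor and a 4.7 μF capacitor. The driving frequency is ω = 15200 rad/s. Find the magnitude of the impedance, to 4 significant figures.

12.82 Ω

X_C = 1/(ωC) = 14.00 Ω
Parallel: admittances add. Y = 1/R + jωC
Y = (0.03125 + j0.07144) S
|Y| = 0.07798 S → |Z| = 1/|Y| = 12.82 Ω, ∠Z = −∠Y = -66.37°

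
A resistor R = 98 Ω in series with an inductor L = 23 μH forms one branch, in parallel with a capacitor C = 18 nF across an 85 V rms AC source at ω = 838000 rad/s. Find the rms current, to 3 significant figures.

X_L = ωL = 19.3 Ω
X_C = 1/(ωC) = 66.3 Ω
Branch 1 (R+jX_L): Z₁ = 98.0 + j19.3 Ω, |Z₁| = 99.9 Ω
Branch 2 (−jX_C): Z₂ = −j66.3 Ω
Parallel: Z = Z₁Z₂/(Z₁+Z₂), |Z| = 60.9 Ω, ∠Z = -53.2°
I = V/|Z| = 85/60.9 = 1.40 A

1.40 A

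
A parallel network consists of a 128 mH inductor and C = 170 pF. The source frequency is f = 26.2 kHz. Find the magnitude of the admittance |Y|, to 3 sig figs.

19.5 μS

ω = 2πf = 164600 rad/s
X_L = ωL = 21100 Ω
X_C = 1/(ωC) = 35700 Ω
Parallel: admittances add. Y = 1/(jωL) + jωC
Y = (0 − j1.95e-05) S
|Y| = 1.95e-05 S → |Z| = 1/|Y| = 51400 Ω, ∠Z = −∠Y = 90.0°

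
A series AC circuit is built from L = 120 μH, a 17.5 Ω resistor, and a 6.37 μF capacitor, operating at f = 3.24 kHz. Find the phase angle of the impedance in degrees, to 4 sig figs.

ω = 2πf = 20360 rad/s
X_L = ωL = 2.443 Ω
X_C = 1/(ωC) = 7.711 Ω
Net reactance X = X_L − X_C = -5.269 Ω
Z = 17.50 − j5.269 Ω
|Z| = √(17.50² + 5.269²) = 18.28 Ω
∠Z = arctan(-5.269/17.50) = -16.75°

-16.75°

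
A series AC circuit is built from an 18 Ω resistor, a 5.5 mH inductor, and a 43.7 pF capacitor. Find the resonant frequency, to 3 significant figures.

325 kHz

ω₀ = 1/√(LC) = 1/√(0.0055 × 4.37e-11) = 2.04e+06 rad/s
f₀ = ω₀/(2π) = 325 kHz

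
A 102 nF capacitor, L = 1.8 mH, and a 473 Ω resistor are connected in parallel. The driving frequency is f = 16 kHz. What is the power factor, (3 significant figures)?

0.408

ω = 2πf = 100500 rad/s
X_L = ωL = 181 Ω
X_C = 1/(ωC) = 97.5 Ω
Parallel: admittances add. Y = 1/R + 1/(jωL) + jωC
Y = (0.00211 + j0.00473) S
|Y| = 0.00518 S → |Z| = 1/|Y| = 193 Ω, ∠Z = −∠Y = -65.9°
cos φ = cos(-65.9°) = 0.408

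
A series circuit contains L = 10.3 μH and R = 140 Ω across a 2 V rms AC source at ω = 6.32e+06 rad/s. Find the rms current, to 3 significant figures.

X_L = ωL = 65.1 Ω
Z = 140 + j65.1 Ω
|Z| = √(140² + 65.1²) = 154 Ω
I = V/|Z| = 2/154 = 13.0 mA

13.0 mA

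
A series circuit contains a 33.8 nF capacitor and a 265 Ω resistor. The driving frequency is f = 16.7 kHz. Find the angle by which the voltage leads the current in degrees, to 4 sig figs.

-46.78°

ω = 2πf = 104900 rad/s
X_C = 1/(ωC) = 282.0 Ω
Z = 265.0 − j282.0 Ω
|Z| = √(265.0² + 282.0²) = 386.9 Ω
∠Z = arctan(-282.0/265.0) = -46.78°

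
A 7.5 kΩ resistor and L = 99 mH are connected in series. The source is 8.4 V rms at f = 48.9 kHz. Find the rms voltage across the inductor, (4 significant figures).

8.156 V

ω = 2πf = 307200 rad/s
X_L = ωL = 30420 Ω
Z = 7500 + j30420 Ω
|Z| = √(7500² + 30420²) = 31330 Ω
I = V/|Z| = 268.1 μA
V_L = I·|Z_L| = 0.0002681 × 30420 = 8.156 V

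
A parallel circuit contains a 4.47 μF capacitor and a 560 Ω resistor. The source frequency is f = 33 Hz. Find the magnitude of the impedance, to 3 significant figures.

497 Ω

ω = 2πf = 207.3 rad/s
X_C = 1/(ωC) = 1080 Ω
Parallel: admittances add. Y = 1/R + jωC
Y = (0.00179 + j0.000927) S
|Y| = 0.00201 S → |Z| = 1/|Y| = 497 Ω, ∠Z = −∠Y = -27.4°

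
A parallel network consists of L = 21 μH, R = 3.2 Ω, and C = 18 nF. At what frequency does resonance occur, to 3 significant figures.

259 kHz

ω₀ = 1/√(LC) = 1/√(2.1e-05 × 1.8e-08) = 1.627e+06 rad/s
f₀ = ω₀/(2π) = 259 kHz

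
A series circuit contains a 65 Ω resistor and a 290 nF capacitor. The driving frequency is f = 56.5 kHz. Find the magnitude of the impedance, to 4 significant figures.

ω = 2πf = 355000 rad/s
X_C = 1/(ωC) = 9.713 Ω
Z = 65.00 − j9.713 Ω
|Z| = √(65.00² + 9.713²) = 65.72 Ω

65.72 Ω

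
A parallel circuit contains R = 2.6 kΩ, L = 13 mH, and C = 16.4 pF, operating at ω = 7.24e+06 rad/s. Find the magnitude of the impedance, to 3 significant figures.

2500 Ω

X_L = ωL = 94100 Ω
X_C = 1/(ωC) = 8420 Ω
Parallel: admittances add. Y = 1/R + 1/(jωL) + jωC
Y = (0.000385 + j0.000108) S
|Y| = 0.000400 S → |Z| = 1/|Y| = 2500 Ω, ∠Z = −∠Y = -15.7°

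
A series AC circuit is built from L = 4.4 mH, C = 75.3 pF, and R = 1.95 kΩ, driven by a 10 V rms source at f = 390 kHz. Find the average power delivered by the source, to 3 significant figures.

ω = 2πf = 2.45e+06 rad/s
X_L = ωL = 10800 Ω
X_C = 1/(ωC) = 5420 Ω
Net reactance X = X_L − X_C = 5360 Ω
Z = 1950 + j5360 Ω
|Z| = √(1950² + 5360²) = 5710 Ω
∠Z = arctan(5360/1950) = 70.0°
I = V/|Z| = 1.75 mA
P = VI cos φ = 10 × 0.00175 × cos(70.0°) = 5.99 mW

5.99 mW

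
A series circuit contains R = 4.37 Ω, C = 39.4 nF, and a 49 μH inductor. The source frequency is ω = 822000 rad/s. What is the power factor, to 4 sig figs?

X_L = ωL = 40.28 Ω
X_C = 1/(ωC) = 30.88 Ω
Net reactance X = X_L − X_C = 9.401 Ω
Z = 4.370 + j9.401 Ω
|Z| = √(4.370² + 9.401²) = 10.37 Ω
∠Z = arctan(9.401/4.370) = 65.07°
cos φ = cos(65.07°) = 0.4215

0.4215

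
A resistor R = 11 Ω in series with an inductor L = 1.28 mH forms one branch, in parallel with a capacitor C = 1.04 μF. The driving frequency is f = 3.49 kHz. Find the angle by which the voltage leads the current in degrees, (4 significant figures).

ω = 2πf = 21930 rad/s
X_L = ωL = 28.07 Ω
X_C = 1/(ωC) = 43.85 Ω
Branch 1 (R+jX_L): Z₁ = 11.00 + j28.07 Ω, |Z₁| = 30.15 Ω
Branch 2 (−jX_C): Z₂ = −j43.85 Ω
Parallel: Z = Z₁Z₂/(Z₁+Z₂), |Z| = 68.72 Ω, ∠Z = 33.72°

33.72°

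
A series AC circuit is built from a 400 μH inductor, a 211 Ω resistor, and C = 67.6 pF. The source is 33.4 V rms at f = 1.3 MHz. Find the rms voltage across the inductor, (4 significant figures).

74.16 V

ω = 2πf = 8.168e+06 rad/s
X_L = ωL = 3267 Ω
X_C = 1/(ωC) = 1811 Ω
Net reactance X = X_L − X_C = 1456 Ω
Z = 211.0 + j1456 Ω
|Z| = √(211.0² + 1456²) = 1471 Ω
I = V/|Z| = 22.70 mA
V_L = I·|Z_L| = 0.02270 × 3267 = 74.16 V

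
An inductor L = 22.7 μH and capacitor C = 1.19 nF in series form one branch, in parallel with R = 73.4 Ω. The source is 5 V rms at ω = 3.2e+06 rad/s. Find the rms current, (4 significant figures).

73.03 mA

X_L = ωL = 72.64 Ω
X_C = 1/(ωC) = 262.6 Ω
Branch 1: Z₁ = R = 73.40 Ω
Branch 2 (series LC): Z₂ = j(X_L − X_C) = −j190.0 Ω
Parallel: Z = Z₁Z₂/(Z₁+Z₂), |Z| = 68.47 Ω, ∠Z = -21.13°
I = V/|Z| = 5/68.47 = 73.03 mA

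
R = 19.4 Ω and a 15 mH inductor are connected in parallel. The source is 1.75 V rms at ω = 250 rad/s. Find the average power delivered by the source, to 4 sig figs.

157.9 mW

X_L = ωL = 3.750 Ω
Parallel: admittances add. Y = 1/R + 1/(jωL)
Y = (0.05155 − j0.2667) S
|Y| = 0.2716 S → |Z| = 1/|Y| = 3.682 Ω, ∠Z = −∠Y = 79.06°
I = V/|Z| = 475.3 mA
P = VI cos φ = 1.75 × 0.4753 × cos(79.06°) = 157.9 mW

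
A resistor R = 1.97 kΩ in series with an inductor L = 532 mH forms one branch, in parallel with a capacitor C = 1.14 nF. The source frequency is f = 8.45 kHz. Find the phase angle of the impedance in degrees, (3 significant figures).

-84.5°

ω = 2πf = 53090 rad/s
X_L = ωL = 28200 Ω
X_C = 1/(ωC) = 16500 Ω
Branch 1 (R+jX_L): Z₁ = 1970 + j28200 Ω, |Z₁| = 28300 Ω
Branch 2 (−jX_C): Z₂ = −j16500 Ω
Parallel: Z = Z₁Z₂/(Z₁+Z₂), |Z| = 39400 Ω, ∠Z = -84.5°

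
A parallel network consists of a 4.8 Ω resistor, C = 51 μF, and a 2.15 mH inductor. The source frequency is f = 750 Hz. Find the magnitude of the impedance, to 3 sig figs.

3.97 Ω

ω = 2πf = 4712 rad/s
X_L = ωL = 10.1 Ω
X_C = 1/(ωC) = 4.16 Ω
Parallel: admittances add. Y = 1/R + 1/(jωL) + jωC
Y = (0.208 + j0.142) S
|Y| = 0.252 S → |Z| = 1/|Y| = 3.97 Ω, ∠Z = −∠Y = -34.2°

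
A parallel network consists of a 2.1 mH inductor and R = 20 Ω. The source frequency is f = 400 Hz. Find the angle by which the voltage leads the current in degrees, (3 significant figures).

75.2°

ω = 2πf = 2513 rad/s
X_L = ωL = 5.28 Ω
Parallel: admittances add. Y = 1/R + 1/(jωL)
Y = (0.0500 − j0.189) S
|Y| = 0.196 S → |Z| = 1/|Y| = 5.10 Ω, ∠Z = −∠Y = 75.2°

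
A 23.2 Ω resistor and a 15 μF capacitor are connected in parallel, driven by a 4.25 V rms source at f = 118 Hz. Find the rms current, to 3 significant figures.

189 mA

ω = 2πf = 741.4 rad/s
X_C = 1/(ωC) = 89.9 Ω
Parallel: admittances add. Y = 1/R + jωC
Y = (0.0431 + j0.0111) S
|Y| = 0.0445 S → |Z| = 1/|Y| = 22.5 Ω, ∠Z = −∠Y = -14.5°
I = V/|Z| = 4.25/22.5 = 189 mA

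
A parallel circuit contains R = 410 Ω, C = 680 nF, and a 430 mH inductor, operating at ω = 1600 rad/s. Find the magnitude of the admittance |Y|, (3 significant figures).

2.47 mS

X_L = ωL = 688 Ω
X_C = 1/(ωC) = 919 Ω
Parallel: admittances add. Y = 1/R + 1/(jωL) + jωC
Y = (0.00244 − j0.000365) S
|Y| = 0.00247 S → |Z| = 1/|Y| = 405 Ω, ∠Z = −∠Y = 8.52°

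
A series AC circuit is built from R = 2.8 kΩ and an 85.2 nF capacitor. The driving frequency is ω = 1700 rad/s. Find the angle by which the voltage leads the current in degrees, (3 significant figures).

X_C = 1/(ωC) = 6900 Ω
Z = 2800 − j6900 Ω
|Z| = √(2800² + 6900²) = 7450 Ω
∠Z = arctan(-6900/2800) = -67.9°

-67.9°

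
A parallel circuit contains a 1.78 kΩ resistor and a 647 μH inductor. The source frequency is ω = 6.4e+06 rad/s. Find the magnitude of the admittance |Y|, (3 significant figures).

X_L = ωL = 4140 Ω
Parallel: admittances add. Y = 1/R + 1/(jωL)
Y = (0.000562 − j0.000241) S
|Y| = 0.000612 S → |Z| = 1/|Y| = 1640 Ω, ∠Z = −∠Y = 23.3°

612 μS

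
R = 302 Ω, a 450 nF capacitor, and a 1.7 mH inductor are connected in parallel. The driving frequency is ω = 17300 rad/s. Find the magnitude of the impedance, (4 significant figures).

X_L = ωL = 29.41 Ω
X_C = 1/(ωC) = 128.5 Ω
Parallel: admittances add. Y = 1/R + 1/(jωL) + jωC
Y = (0.003311 − j0.02622) S
|Y| = 0.02643 S → |Z| = 1/|Y| = 37.84 Ω, ∠Z = −∠Y = 82.80°

37.84 Ω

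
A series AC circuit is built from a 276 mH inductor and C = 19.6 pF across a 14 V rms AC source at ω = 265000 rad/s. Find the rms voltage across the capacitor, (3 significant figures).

22.6 V

X_L = ωL = 73100 Ω
X_C = 1/(ωC) = 193000 Ω
Net reactance X = X_L − X_C = -119000 Ω
Z = − j119000 Ω
|Z| = √(0² + 119000²) = 119000 Ω
I = V/|Z| = 117 μA
V_C = I·|Z_C| = 0.000117 × 193000 = 22.6 V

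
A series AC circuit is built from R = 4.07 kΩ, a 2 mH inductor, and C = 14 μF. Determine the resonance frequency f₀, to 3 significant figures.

ω₀ = 1/√(LC) = 1/√(0.002 × 1.4e-05) = 5976 rad/s
f₀ = ω₀/(2π) = 951 Hz

951 Hz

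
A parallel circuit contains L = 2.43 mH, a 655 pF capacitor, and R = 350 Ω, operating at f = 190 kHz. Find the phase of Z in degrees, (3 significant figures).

ω = 2πf = 1.194e+06 rad/s
X_L = ωL = 2900 Ω
X_C = 1/(ωC) = 1280 Ω
Parallel: admittances add. Y = 1/R + 1/(jωL) + jωC
Y = (0.00286 + j0.000437) S
|Y| = 0.00289 S → |Z| = 1/|Y| = 346 Ω, ∠Z = −∠Y = -8.70°

-8.70°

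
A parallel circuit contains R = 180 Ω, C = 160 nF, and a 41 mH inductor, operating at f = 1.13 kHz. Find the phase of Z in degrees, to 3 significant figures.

ω = 2πf = 7100 rad/s
X_L = ωL = 291 Ω
X_C = 1/(ωC) = 880 Ω
Parallel: admittances add. Y = 1/R + 1/(jωL) + jωC
Y = (0.00556 − j0.00230) S
|Y| = 0.00601 S → |Z| = 1/|Y| = 166 Ω, ∠Z = −∠Y = 22.5°

22.5°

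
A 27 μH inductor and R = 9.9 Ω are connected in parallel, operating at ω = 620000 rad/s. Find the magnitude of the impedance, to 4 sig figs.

X_L = ωL = 16.74 Ω
Parallel: admittances add. Y = 1/R + 1/(jωL)
Y = (0.1010 − j0.05974) S
|Y| = 0.1174 S → |Z| = 1/|Y| = 8.521 Ω, ∠Z = −∠Y = 30.60°

8.521 Ω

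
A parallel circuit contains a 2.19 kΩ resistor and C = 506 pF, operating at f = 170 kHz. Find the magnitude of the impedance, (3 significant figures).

1410 Ω

ω = 2πf = 1.068e+06 rad/s
X_C = 1/(ωC) = 1850 Ω
Parallel: admittances add. Y = 1/R + jωC
Y = (0.000457 + j0.000540) S
|Y| = 0.000708 S → |Z| = 1/|Y| = 1410 Ω, ∠Z = −∠Y = -49.8°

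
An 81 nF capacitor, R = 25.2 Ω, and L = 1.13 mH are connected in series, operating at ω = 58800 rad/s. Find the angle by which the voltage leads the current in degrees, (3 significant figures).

-80.0°

X_L = ωL = 66.4 Ω
X_C = 1/(ωC) = 210 Ω
Net reactance X = X_L − X_C = -144 Ω
Z = 25.2 − j144 Ω
|Z| = √(25.2² + 144²) = 146 Ω
∠Z = arctan(-144/25.2) = -80.0°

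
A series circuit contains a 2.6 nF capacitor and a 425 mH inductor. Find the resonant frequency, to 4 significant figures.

4.788 kHz

ω₀ = 1/√(LC) = 1/√(0.425 × 2.6e-09) = 30080 rad/s
f₀ = ω₀/(2π) = 4.788 kHz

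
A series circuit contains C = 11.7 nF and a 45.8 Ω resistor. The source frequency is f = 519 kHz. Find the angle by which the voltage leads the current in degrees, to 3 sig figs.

ω = 2πf = 3.261e+06 rad/s
X_C = 1/(ωC) = 26.2 Ω
Z = 45.8 − j26.2 Ω
|Z| = √(45.8² + 26.2²) = 52.8 Ω
∠Z = arctan(-26.2/45.8) = -29.8°

-29.8°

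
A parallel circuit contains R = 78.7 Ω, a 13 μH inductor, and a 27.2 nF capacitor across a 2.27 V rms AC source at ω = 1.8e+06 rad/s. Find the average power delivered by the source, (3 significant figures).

X_L = ωL = 23.4 Ω
X_C = 1/(ωC) = 20.4 Ω
Parallel: admittances add. Y = 1/R + 1/(jωL) + jωC
Y = (0.0127 + j0.00622) S
|Y| = 0.0141 S → |Z| = 1/|Y| = 70.7 Ω, ∠Z = −∠Y = -26.1°
I = V/|Z| = 32.1 mA
P = VI cos φ = 2.27 × 0.0321 × cos(-26.1°) = 65.5 mW

65.5 mW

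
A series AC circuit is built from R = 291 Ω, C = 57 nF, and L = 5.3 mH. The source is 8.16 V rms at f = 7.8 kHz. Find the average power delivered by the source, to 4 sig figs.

ω = 2πf = 49010 rad/s
X_L = ωL = 259.7 Ω
X_C = 1/(ωC) = 358.0 Ω
Net reactance X = X_L − X_C = -98.23 Ω
Z = 291.0 − j98.23 Ω
|Z| = √(291.0² + 98.23²) = 307.1 Ω
∠Z = arctan(-98.23/291.0) = -18.65°
I = V/|Z| = 26.57 mA
P = VI cos φ = 8.16 × 0.02657 × cos(-18.65°) = 205.4 mW

205.4 mW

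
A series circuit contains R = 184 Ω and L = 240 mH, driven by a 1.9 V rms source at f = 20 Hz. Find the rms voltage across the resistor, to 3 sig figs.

ω = 2πf = 125.7 rad/s
X_L = ωL = 30.2 Ω
Z = 184 + j30.2 Ω
|Z| = √(184² + 30.2²) = 186 Ω
I = V/|Z| = 10.2 mA
V_R = I·|Z_R| = 0.0102 × 184 = 1.87 V

1.87 V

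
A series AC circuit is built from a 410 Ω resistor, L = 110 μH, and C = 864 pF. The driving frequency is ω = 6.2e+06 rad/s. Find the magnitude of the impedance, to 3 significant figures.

643 Ω

X_L = ωL = 682 Ω
X_C = 1/(ωC) = 187 Ω
Net reactance X = X_L − X_C = 495 Ω
Z = 410 + j495 Ω
|Z| = √(410² + 495²) = 643 Ω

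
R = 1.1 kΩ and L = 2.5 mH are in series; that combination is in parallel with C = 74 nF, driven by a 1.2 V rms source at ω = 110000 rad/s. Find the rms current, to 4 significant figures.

X_L = ωL = 275.0 Ω
X_C = 1/(ωC) = 122.9 Ω
Branch 1 (R+jX_L): Z₁ = 1100 + j275.0 Ω, |Z₁| = 1134 Ω
Branch 2 (−jX_C): Z₂ = −j122.9 Ω
Parallel: Z = Z₁Z₂/(Z₁+Z₂), |Z| = 125.4 Ω, ∠Z = -83.84°
I = V/|Z| = 1.2/125.4 = 9.567 mA

9.567 mA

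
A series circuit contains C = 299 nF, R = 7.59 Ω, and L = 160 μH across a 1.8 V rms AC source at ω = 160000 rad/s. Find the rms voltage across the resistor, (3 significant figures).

1.53 V

X_L = ωL = 25.6 Ω
X_C = 1/(ωC) = 20.9 Ω
Net reactance X = X_L − X_C = 4.70 Ω
Z = 7.59 + j4.70 Ω
|Z| = √(7.59² + 4.70²) = 8.93 Ω
I = V/|Z| = 202 mA
V_R = I·|Z_R| = 0.202 × 7.59 = 1.53 V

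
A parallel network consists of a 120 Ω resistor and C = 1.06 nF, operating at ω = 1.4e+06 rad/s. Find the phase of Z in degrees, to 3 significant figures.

-10.1°

X_C = 1/(ωC) = 674 Ω
Parallel: admittances add. Y = 1/R + jωC
Y = (0.00833 + j0.00148) S
|Y| = 0.00846 S → |Z| = 1/|Y| = 118 Ω, ∠Z = −∠Y = -10.1°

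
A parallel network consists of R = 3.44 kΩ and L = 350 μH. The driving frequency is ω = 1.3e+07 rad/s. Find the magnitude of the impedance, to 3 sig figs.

X_L = ωL = 4550 Ω
Parallel: admittances add. Y = 1/R + 1/(jωL)
Y = (0.000291 − j0.000220) S
|Y| = 0.000364 S → |Z| = 1/|Y| = 2740 Ω, ∠Z = −∠Y = 37.1°

2740 Ω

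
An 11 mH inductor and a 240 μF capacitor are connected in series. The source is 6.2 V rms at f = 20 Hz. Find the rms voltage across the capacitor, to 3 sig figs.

ω = 2πf = 125.7 rad/s
X_L = ωL = 1.38 Ω
X_C = 1/(ωC) = 33.2 Ω
Net reactance X = X_L − X_C = -31.8 Ω
Z = − j31.8 Ω
|Z| = √(0² + 31.8²) = 31.8 Ω
I = V/|Z| = 195 mA
V_C = I·|Z_C| = 0.195 × 33.2 = 6.47 V

6.47 V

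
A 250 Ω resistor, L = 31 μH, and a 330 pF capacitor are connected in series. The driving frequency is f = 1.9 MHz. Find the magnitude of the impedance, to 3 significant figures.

ω = 2πf = 1.194e+07 rad/s
X_L = ωL = 370 Ω
X_C = 1/(ωC) = 254 Ω
Net reactance X = X_L − X_C = 116 Ω
Z = 250 + j116 Ω
|Z| = √(250² + 116²) = 276 Ω

276 Ω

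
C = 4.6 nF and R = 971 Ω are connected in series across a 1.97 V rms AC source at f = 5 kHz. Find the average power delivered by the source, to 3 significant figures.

ω = 2πf = 31420 rad/s
X_C = 1/(ωC) = 6920 Ω
Z = 971 − j6920 Ω
|Z| = √(971² + 6920²) = 6990 Ω
∠Z = arctan(-6920/971) = -82.0°
I = V/|Z| = 282 μA
P = VI cos φ = 1.97 × 0.000282 × cos(-82.0°) = 77.2 μW

77.2 μW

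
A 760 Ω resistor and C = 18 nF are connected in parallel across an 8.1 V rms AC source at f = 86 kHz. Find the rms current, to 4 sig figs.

79.50 mA

ω = 2πf = 540400 rad/s
X_C = 1/(ωC) = 102.8 Ω
Parallel: admittances add. Y = 1/R + jωC
Y = (0.001316 + j0.009726) S
|Y| = 0.009815 S → |Z| = 1/|Y| = 101.9 Ω, ∠Z = −∠Y = -82.30°
I = V/|Z| = 8.1/101.9 = 79.50 mA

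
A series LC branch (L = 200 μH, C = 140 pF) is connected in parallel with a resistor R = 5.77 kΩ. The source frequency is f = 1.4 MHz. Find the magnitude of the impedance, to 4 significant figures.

ω = 2πf = 8.796e+06 rad/s
X_L = ωL = 1759 Ω
X_C = 1/(ωC) = 812.0 Ω
Branch 1: Z₁ = R = 5770 Ω
Branch 2 (series LC): Z₂ = j(X_L − X_C) = j947.3 Ω
Parallel: Z = Z₁Z₂/(Z₁+Z₂), |Z| = 934.8 Ω, ∠Z = 80.68°

934.8 Ω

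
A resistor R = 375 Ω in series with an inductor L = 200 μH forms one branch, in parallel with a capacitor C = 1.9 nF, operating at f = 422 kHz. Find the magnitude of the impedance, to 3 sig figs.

ω = 2πf = 2.652e+06 rad/s
X_L = ωL = 530 Ω
X_C = 1/(ωC) = 198 Ω
Branch 1 (R+jX_L): Z₁ = 375 + j530 Ω, |Z₁| = 649 Ω
Branch 2 (−jX_C): Z₂ = −j198 Ω
Parallel: Z = Z₁Z₂/(Z₁+Z₂), |Z| = 257 Ω, ∠Z = -76.8°

257 Ω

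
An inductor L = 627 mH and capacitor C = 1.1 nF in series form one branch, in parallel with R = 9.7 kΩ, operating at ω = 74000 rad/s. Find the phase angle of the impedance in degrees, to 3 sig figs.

X_L = ωL = 46400 Ω
X_C = 1/(ωC) = 12300 Ω
Branch 1: Z₁ = R = 9700 Ω
Branch 2 (series LC): Z₂ = j(X_L − X_C) = j34100 Ω
Parallel: Z = Z₁Z₂/(Z₁+Z₂), |Z| = 9330 Ω, ∠Z = 15.9°

15.9°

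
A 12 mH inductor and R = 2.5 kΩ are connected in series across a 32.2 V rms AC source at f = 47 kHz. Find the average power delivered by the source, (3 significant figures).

ω = 2πf = 295300 rad/s
X_L = ωL = 3540 Ω
Z = 2500 + j3540 Ω
|Z| = √(2500² + 3540²) = 4340 Ω
∠Z = arctan(3540/2500) = 54.8°
I = V/|Z| = 7.42 mA
P = VI cos φ = 32.2 × 0.00742 × cos(54.8°) = 138 mW

138 mW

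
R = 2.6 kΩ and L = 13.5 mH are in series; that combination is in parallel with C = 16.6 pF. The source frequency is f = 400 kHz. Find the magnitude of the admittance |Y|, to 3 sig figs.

ω = 2πf = 2.513e+06 rad/s
X_L = ωL = 33900 Ω
X_C = 1/(ωC) = 24000 Ω
Branch 1 (R+jX_L): Z₁ = 2600 + j33900 Ω, |Z₁| = 34000 Ω
Branch 2 (−jX_C): Z₂ = −j24000 Ω
Parallel: Z = Z₁Z₂/(Z₁+Z₂), |Z| = 79200 Ω, ∠Z = -79.8°
|Y| = 1/|Z| = 12.6 μS

12.6 μS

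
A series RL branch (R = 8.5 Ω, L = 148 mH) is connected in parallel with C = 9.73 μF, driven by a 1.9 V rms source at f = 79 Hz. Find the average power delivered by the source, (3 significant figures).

5.61 mW

ω = 2πf = 496.4 rad/s
X_L = ωL = 73.5 Ω
X_C = 1/(ωC) = 207 Ω
Branch 1 (R+jX_L): Z₁ = 8.50 + j73.5 Ω, |Z₁| = 74.0 Ω
Branch 2 (−jX_C): Z₂ = −j207 Ω
Parallel: Z = Z₁Z₂/(Z₁+Z₂), |Z| = 114 Ω, ∠Z = 79.8°
I = V/|Z| = 16.6 mA
P = VI cos φ = 1.9 × 0.0166 × cos(79.8°) = 5.61 mW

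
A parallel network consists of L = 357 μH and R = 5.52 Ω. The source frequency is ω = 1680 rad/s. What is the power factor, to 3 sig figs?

0.108

X_L = ωL = 0.600 Ω
Parallel: admittances add. Y = 1/R + 1/(jωL)
Y = (0.181 − j1.67) S
|Y| = 1.68 S → |Z| = 1/|Y| = 0.596 Ω, ∠Z = −∠Y = 83.8°
cos φ = cos(83.8°) = 0.108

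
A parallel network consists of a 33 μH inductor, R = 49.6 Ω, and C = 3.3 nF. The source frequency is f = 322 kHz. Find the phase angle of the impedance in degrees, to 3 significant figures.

22.4°

ω = 2πf = 2.023e+06 rad/s
X_L = ωL = 66.8 Ω
X_C = 1/(ωC) = 150 Ω
Parallel: admittances add. Y = 1/R + 1/(jωL) + jωC
Y = (0.0202 − j0.00830) S
|Y| = 0.0218 S → |Z| = 1/|Y| = 45.9 Ω, ∠Z = −∠Y = 22.4°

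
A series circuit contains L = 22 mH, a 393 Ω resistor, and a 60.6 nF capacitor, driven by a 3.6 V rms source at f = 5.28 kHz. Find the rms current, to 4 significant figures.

7.884 mA

ω = 2πf = 33180 rad/s
X_L = ωL = 729.9 Ω
X_C = 1/(ωC) = 497.4 Ω
Net reactance X = X_L − X_C = 232.4 Ω
Z = 393.0 + j232.4 Ω
|Z| = √(393.0² + 232.4²) = 456.6 Ω
I = V/|Z| = 3.6/456.6 = 7.884 mA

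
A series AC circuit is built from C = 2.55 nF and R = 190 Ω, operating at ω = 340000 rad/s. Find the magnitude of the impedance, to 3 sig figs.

1170 Ω

X_C = 1/(ωC) = 1150 Ω
Z = 190 − j1150 Ω
|Z| = √(190² + 1150²) = 1170 Ω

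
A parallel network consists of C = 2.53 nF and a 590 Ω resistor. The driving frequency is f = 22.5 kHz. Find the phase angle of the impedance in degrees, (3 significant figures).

-11.9°

ω = 2πf = 141400 rad/s
X_C = 1/(ωC) = 2800 Ω
Parallel: admittances add. Y = 1/R + jωC
Y = (0.00169 + j0.000358) S
|Y| = 0.00173 S → |Z| = 1/|Y| = 577 Ω, ∠Z = −∠Y = -11.9°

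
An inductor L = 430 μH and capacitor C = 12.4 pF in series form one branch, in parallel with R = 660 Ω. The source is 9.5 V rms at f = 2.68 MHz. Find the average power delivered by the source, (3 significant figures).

ω = 2πf = 1.684e+07 rad/s
X_L = ωL = 7240 Ω
X_C = 1/(ωC) = 4790 Ω
Branch 1: Z₁ = R = 660 Ω
Branch 2 (series LC): Z₂ = j(X_L − X_C) = j2450 Ω
Parallel: Z = Z₁Z₂/(Z₁+Z₂), |Z| = 637 Ω, ∠Z = 15.1°
I = V/|Z| = 14.9 mA
P = VI cos φ = 9.5 × 0.0149 × cos(15.1°) = 137 mW

137 mW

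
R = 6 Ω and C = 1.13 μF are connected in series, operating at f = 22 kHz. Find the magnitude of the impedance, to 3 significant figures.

ω = 2πf = 138200 rad/s
X_C = 1/(ωC) = 6.40 Ω
Z = 6.00 − j6.40 Ω
|Z| = √(6.00² + 6.40²) = 8.77 Ω

8.77 Ω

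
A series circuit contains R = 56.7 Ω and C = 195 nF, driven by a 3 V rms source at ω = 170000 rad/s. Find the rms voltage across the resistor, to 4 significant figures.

X_C = 1/(ωC) = 30.17 Ω
Z = 56.70 − j30.17 Ω
|Z| = √(56.70² + 30.17²) = 64.23 Ω
I = V/|Z| = 46.71 mA
V_R = I·|Z_R| = 0.04671 × 56.70 = 2.648 V

2.648 V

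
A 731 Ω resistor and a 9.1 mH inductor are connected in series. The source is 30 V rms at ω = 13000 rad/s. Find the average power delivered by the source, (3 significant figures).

X_L = ωL = 118 Ω
Z = 731 + j118 Ω
|Z| = √(731² + 118²) = 741 Ω
∠Z = arctan(118/731) = 9.19°
I = V/|Z| = 40.5 mA
P = VI cos φ = 30 × 0.0405 × cos(9.19°) = 1.20 W

1.20 W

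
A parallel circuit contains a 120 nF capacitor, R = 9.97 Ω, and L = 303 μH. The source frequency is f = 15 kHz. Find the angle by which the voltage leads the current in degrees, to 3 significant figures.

ω = 2πf = 94250 rad/s
X_L = ωL = 28.6 Ω
X_C = 1/(ωC) = 88.4 Ω
Parallel: admittances add. Y = 1/R + 1/(jωL) + jωC
Y = (0.100 − j0.0237) S
|Y| = 0.103 S → |Z| = 1/|Y| = 9.70 Ω, ∠Z = −∠Y = 13.3°

13.3°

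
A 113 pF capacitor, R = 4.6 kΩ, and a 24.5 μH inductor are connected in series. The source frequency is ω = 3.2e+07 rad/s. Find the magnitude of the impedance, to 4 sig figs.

X_L = ωL = 784.0 Ω
X_C = 1/(ωC) = 276.5 Ω
Net reactance X = X_L − X_C = 507.5 Ω
Z = 4600 + j507.5 Ω
|Z| = √(4600² + 507.5²) = 4628 Ω

4628 Ω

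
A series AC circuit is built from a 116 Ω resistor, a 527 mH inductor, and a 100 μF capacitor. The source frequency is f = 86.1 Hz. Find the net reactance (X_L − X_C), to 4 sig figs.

266.6 Ω

ω = 2πf = 541.0 rad/s
X_L = ωL = 285.1 Ω
X_C = 1/(ωC) = 18.48 Ω
X = 285.1 − 18.48 = 266.6 Ω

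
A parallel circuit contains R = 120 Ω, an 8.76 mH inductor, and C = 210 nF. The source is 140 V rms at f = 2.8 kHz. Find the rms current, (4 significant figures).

ω = 2πf = 17590 rad/s
X_L = ωL = 154.1 Ω
X_C = 1/(ωC) = 270.7 Ω
Parallel: admittances add. Y = 1/R + 1/(jωL) + jωC
Y = (0.008333 − j0.002794) S
|Y| = 0.008789 S → |Z| = 1/|Y| = 113.8 Ω, ∠Z = −∠Y = 18.54°
I = V/|Z| = 140/113.8 = 1.231 A

1.231 A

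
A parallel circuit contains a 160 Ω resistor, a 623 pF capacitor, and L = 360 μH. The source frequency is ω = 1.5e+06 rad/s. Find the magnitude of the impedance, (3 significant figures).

158 Ω

X_L = ωL = 540 Ω
X_C = 1/(ωC) = 1070 Ω
Parallel: admittances add. Y = 1/R + 1/(jωL) + jωC
Y = (0.00625 − j0.000917) S
|Y| = 0.00632 S → |Z| = 1/|Y| = 158 Ω, ∠Z = −∠Y = 8.35°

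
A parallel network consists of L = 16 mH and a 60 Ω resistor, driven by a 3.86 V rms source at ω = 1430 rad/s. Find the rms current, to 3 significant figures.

181 mA

X_L = ωL = 22.9 Ω
Parallel: admittances add. Y = 1/R + 1/(jωL)
Y = (0.0167 − j0.0437) S
|Y| = 0.0468 S → |Z| = 1/|Y| = 21.4 Ω, ∠Z = −∠Y = 69.1°
I = V/|Z| = 3.86/21.4 = 181 mA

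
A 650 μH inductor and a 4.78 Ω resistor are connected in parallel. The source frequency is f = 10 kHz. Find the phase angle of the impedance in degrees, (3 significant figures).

ω = 2πf = 62830 rad/s
X_L = ωL = 40.8 Ω
Parallel: admittances add. Y = 1/R + 1/(jωL)
Y = (0.209 − j0.0245) S
|Y| = 0.211 S → |Z| = 1/|Y| = 4.75 Ω, ∠Z = −∠Y = 6.68°

6.68°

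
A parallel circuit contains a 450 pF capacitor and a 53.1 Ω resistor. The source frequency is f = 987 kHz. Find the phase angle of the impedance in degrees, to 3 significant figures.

ω = 2πf = 6.202e+06 rad/s
X_C = 1/(ωC) = 358 Ω
Parallel: admittances add. Y = 1/R + jωC
Y = (0.0188 + j0.00279) S
|Y| = 0.0190 S → |Z| = 1/|Y| = 52.5 Ω, ∠Z = −∠Y = -8.43°

-8.43°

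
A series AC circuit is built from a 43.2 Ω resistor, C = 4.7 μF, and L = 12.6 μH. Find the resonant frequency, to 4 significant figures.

20.68 kHz

ω₀ = 1/√(LC) = 1/√(1.26e-05 × 4.7e-06) = 129900 rad/s
f₀ = ω₀/(2π) = 20.68 kHz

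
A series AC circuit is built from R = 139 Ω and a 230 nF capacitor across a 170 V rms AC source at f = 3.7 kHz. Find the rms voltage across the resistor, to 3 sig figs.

101 V

ω = 2πf = 23250 rad/s
X_C = 1/(ωC) = 187 Ω
Z = 139 − j187 Ω
|Z| = √(139² + 187²) = 233 Ω
I = V/|Z| = 730 mA
V_R = I·|Z_R| = 0.730 × 139 = 101 V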